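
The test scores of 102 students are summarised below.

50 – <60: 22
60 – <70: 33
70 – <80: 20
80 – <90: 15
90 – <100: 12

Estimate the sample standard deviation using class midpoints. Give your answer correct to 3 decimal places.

12.968

Midpoints: 55, 65, 75, 85, 95
n = 102, Σfm = 7270, mean = 71.2745
Σfm² = 535150
Σf(m − x̄)² = Σfm² − (Σfm)²/n = 535150 − 7270²/102 = 16984.3137
Sample variance = 16984.3137 / 101 = 168.1615
Standard deviation = √168.1615 = 12.9677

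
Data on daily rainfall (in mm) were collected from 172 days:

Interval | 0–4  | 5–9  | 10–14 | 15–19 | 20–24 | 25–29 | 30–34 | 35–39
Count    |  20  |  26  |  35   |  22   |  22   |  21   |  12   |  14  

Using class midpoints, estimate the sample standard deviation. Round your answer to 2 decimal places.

Midpoints: 2, 7, 12, 17, 22, 27, 32, 37
n = 172, Σfm = 2969, mean = 17.2616
Σfm² = 70163
Σf(m − x̄)² = Σfm² − (Σfm)²/n = 70163 − 2969²/172 = 18913.2267
Sample variance = 18913.2267 / 171 = 110.6037
Standard deviation = √110.6037 = 10.5168

10.52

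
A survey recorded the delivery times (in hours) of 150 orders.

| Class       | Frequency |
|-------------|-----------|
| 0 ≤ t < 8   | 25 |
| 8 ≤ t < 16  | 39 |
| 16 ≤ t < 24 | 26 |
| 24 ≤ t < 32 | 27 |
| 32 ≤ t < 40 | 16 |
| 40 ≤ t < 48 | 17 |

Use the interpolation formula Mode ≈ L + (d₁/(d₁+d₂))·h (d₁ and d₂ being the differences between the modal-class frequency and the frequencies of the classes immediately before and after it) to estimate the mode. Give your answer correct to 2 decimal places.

Modal class: 8 ≤ t < 16 (highest frequency 39).
d₁ = 39 − 25 = 14, d₂ = 39 − 26 = 13
Mode ≈ 8 + (14/(14+13)) × 8 = 8 + 4.1481 = 12.1481

12.15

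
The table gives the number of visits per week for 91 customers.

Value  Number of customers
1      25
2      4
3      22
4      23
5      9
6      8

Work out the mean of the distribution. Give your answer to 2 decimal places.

Values: 1, 2, 3, 4, 5, 6
Σfx = 25×1 + 4×2 + 22×3 + 23×4 + 9×5 + 8×6 = 284
n = Σf = 91
Mean = 284 / 91 = 3.1209

3.12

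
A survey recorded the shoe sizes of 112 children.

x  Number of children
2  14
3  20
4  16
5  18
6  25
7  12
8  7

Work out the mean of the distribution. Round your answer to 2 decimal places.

Values: 2, 3, 4, 5, 6, 7, 8
Σfx = 14×2 + 20×3 + 16×4 + 18×5 + 25×6 + 12×7 + 7×8 = 532
n = Σf = 112
Mean = 532 / 112 = 4.7500

4.75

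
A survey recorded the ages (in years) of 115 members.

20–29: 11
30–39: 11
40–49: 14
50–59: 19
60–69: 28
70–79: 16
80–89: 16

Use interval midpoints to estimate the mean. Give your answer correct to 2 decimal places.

Midpoints: 24.5, 34.5, 44.5, 54.5, 64.5, 74.5, 84.5
Σfm = 11×24.5 + 11×34.5 + 14×44.5 + 19×54.5 + 28×64.5 + 16×74.5 + 16×84.5 = 6657.5
n = Σf = 115
Mean = 6657.5 / 115 = 57.8913

57.89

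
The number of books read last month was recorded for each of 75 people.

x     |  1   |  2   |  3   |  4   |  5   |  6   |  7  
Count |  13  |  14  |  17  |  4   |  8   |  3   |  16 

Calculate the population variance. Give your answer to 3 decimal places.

4.634

Values: 1, 2, 3, 4, 5, 6, 7
n = 75, Σfx = 278, mean = 3.7067
Σfx² = 1378
Σf(x − x̄)² = Σfx² − (Σfx)²/n = 1378 − 278²/75 = 347.5467
Population variance = 347.5467 / 75 = 4.6340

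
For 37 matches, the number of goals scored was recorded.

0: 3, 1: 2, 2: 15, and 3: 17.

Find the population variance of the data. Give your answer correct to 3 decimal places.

Values: 0, 1, 2, 3
n = 37, Σfx = 83, mean = 2.2432
Σfx² = 215
Σf(x − x̄)² = Σfx² − (Σfx)²/n = 215 − 83²/37 = 28.8108
Population variance = 28.8108 / 37 = 0.7787

0.779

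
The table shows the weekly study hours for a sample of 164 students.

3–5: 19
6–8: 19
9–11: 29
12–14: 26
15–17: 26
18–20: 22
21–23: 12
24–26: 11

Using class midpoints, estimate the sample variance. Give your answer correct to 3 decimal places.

36.987

Midpoints: 4, 7, 10, 13, 16, 19, 22, 25
n = 164, Σfm = 2210, mean = 13.4756
Σfm² = 35810
Σf(m − x̄)² = Σfm² − (Σfm)²/n = 35810 − 2210²/164 = 6028.9024
Sample variance = 6028.9024 / 163 = 36.9871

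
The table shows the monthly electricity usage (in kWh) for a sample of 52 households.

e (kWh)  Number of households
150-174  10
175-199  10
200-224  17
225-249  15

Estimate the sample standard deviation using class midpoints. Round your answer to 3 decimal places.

Midpoints: 162, 187, 212, 237
n = 52, Σfm = 10649, mean = 204.7885
Σfm² = 2218713
Σf(m − x̄)² = Σfm² − (Σfm)²/n = 2218713 − 10649²/52 = 37920.6731
Sample variance = 37920.6731 / 51 = 743.5426
Standard deviation = √743.5426 = 27.2680

27.268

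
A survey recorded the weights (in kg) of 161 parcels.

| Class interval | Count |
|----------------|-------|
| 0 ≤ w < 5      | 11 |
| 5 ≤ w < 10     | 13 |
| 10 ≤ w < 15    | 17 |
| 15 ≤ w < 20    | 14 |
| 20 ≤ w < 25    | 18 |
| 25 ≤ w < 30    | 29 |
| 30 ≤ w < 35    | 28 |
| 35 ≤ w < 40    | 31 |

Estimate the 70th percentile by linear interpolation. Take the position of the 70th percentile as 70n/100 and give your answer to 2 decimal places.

31.91

Cumulative frequencies: 11, 24, 41, 55, 73, 102, 130, 161
n = 161; position = 70n/100 = 112.7.
This falls in the class 30 ≤ w < 35: L = 30, F = 102, f = 28, h = 5.
70th percentile ≈ 30 + ((112.7 − 102) / 28) × 5 = 31.9107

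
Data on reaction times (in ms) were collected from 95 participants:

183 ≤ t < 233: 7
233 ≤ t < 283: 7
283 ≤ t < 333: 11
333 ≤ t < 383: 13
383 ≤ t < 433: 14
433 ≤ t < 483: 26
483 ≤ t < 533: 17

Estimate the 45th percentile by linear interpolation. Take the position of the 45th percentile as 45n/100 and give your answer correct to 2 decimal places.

Cumulative frequencies: 7, 14, 25, 38, 52, 78, 95
n = 95; position = 45n/100 = 42.75.
This falls in the class 383 ≤ t < 433: L = 383, F = 38, f = 14, h = 50.
45th percentile ≈ 383 + ((42.75 − 38) / 14) × 50 = 399.9643

399.96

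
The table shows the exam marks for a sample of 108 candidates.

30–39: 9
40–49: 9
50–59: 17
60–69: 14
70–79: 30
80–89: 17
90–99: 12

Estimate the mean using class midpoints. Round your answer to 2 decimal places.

68.02

Midpoints: 34.5, 44.5, 54.5, 64.5, 74.5, 84.5, 94.5
Σfm = 9×34.5 + 9×44.5 + 17×54.5 + 14×64.5 + 30×74.5 + 17×84.5 + 12×94.5 = 7346
n = Σf = 108
Mean = 7346 / 108 = 68.0185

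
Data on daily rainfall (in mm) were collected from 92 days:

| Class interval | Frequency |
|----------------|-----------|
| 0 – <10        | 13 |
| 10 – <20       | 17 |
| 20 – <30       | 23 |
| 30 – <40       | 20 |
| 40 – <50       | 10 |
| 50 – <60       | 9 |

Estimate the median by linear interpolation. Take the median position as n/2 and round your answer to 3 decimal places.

26.957

Cumulative frequencies: 13, 30, 53, 73, 83, 92
n = 92; position = n/2 = 46.
This falls in the class 20 – <30: L = 20, F = 30, f = 23, h = 10.
Median ≈ 20 + ((46 − 30) / 23) × 10 = 26.9565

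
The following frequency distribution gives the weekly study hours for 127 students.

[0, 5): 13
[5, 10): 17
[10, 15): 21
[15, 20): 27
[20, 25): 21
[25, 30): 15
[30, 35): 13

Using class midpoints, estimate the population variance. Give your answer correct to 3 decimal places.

79.503

Midpoints: 2.5, 7.5, 12.5, 17.5, 22.5, 27.5, 32.5
n = 127, Σfm = 2202.5, mean = 17.3425
Σfm² = 48293.75
Σf(m − x̄)² = Σfm² − (Σfm)²/n = 48293.75 − 2202.5²/127 = 10096.8504
Population variance = 10096.8504 / 127 = 79.5028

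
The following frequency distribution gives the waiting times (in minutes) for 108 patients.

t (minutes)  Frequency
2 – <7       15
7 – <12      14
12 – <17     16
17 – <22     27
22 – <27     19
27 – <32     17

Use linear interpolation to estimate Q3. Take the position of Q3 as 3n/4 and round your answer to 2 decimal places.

Cumulative frequencies: 15, 29, 45, 72, 91, 108
n = 108; position = 3n/4 = 81.
This falls in the class 22 – <27: L = 22, F = 72, f = 19, h = 5.
Upper quartile ≈ 22 + ((81 − 72) / 19) × 5 = 24.3684

24.37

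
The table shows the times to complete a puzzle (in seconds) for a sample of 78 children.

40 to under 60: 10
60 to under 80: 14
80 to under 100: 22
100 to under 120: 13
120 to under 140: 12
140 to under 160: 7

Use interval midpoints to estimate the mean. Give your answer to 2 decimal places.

96.15

Midpoints: 50, 70, 90, 110, 130, 150
Σfm = 10×50 + 14×70 + 22×90 + 13×110 + 12×130 + 7×150 = 7500
n = Σf = 78
Mean = 7500 / 78 = 96.1538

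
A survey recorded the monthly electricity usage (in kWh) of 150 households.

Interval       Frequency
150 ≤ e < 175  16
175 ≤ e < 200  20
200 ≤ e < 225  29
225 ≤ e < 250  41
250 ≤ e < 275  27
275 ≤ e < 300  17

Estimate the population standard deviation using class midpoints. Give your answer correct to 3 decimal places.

Midpoints: 162.5, 187.5, 212.5, 237.5, 262.5, 287.5
n = 150, Σfm = 34225, mean = 228.1667
Σfm² = 8013437.5
Σf(m − x̄)² = Σfm² − (Σfm)²/n = 8013437.5 − 34225²/150 = 204433.3333
Population variance = 204433.3333 / 150 = 1362.8889
Standard deviation = √1362.8889 = 36.9173

36.917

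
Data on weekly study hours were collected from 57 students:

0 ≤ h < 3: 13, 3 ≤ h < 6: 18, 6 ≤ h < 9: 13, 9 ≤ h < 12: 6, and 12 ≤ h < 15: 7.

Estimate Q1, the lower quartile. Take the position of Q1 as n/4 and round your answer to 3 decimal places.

Cumulative frequencies: 13, 31, 44, 50, 57
n = 57; position = n/4 = 14.25.
This falls in the class 3 ≤ h < 6: L = 3, F = 13, f = 18, h = 3.
Lower quartile ≈ 3 + ((14.25 − 13) / 18) × 3 = 3.2083

3.208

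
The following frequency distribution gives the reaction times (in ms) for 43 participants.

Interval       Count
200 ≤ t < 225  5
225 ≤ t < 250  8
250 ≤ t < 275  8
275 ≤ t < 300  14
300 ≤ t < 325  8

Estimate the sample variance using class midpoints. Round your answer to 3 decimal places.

1051.357

Midpoints: 212.5, 237.5, 262.5, 287.5, 312.5
n = 43, Σfm = 11587.5, mean = 269.4767
Σfm² = 3166718.75
Σf(m − x̄)² = Σfm² − (Σfm)²/n = 3166718.75 − 11587.5²/43 = 44156.9767
Sample variance = 44156.9767 / 42 = 1051.3566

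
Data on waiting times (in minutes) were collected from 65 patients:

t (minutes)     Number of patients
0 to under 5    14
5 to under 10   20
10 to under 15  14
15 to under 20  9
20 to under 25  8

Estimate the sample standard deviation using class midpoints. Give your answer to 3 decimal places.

6.521

Midpoints: 2.5, 7.5, 12.5, 17.5, 22.5
n = 65, Σfm = 697.5, mean = 10.7308
Σfm² = 10206.25
Σf(m − x̄)² = Σfm² − (Σfm)²/n = 10206.25 − 697.5²/65 = 2721.5385
Sample variance = 2721.5385 / 64 = 42.5240
Standard deviation = √42.5240 = 6.5210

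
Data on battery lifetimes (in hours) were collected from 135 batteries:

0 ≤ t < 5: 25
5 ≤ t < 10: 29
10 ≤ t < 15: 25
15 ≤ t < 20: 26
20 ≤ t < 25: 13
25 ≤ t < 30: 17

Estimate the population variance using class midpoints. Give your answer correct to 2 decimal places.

65.88

Midpoints: 2.5, 7.5, 12.5, 17.5, 22.5, 27.5
n = 135, Σfm = 1807.5, mean = 13.3889
Σfm² = 33093.75
Σf(m − x̄)² = Σfm² − (Σfm)²/n = 33093.75 − 1807.5²/135 = 8893.3333
Population variance = 8893.3333 / 135 = 65.8765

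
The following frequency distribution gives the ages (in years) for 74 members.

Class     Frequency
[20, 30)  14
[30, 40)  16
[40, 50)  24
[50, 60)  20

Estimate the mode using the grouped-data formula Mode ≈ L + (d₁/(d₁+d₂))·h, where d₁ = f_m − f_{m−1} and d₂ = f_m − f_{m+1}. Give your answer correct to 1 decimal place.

46.7

Modal class: [40, 50) (highest frequency 24).
d₁ = 24 − 16 = 8, d₂ = 24 − 20 = 4
Mode ≈ 40 + (8/(8+4)) × 10 = 40 + 6.6667 = 46.6667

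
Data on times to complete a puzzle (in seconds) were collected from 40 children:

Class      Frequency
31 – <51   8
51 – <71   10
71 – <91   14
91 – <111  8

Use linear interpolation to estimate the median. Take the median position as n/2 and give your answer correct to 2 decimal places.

73.86

Cumulative frequencies: 8, 18, 32, 40
n = 40; position = n/2 = 20.
This falls in the class 71 – <91: L = 71, F = 18, f = 14, h = 20.
Median ≈ 71 + ((20 − 18) / 14) × 20 = 73.8571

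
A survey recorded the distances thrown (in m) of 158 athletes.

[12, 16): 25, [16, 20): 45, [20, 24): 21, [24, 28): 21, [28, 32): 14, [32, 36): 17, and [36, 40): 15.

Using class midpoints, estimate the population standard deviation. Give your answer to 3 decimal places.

7.718

Midpoints: 14, 18, 22, 26, 30, 34, 38
n = 158, Σfm = 3736, mean = 23.6456
Σfm² = 97752
Σf(m − x̄)² = Σfm² − (Σfm)²/n = 97752 − 3736²/158 = 9412.1519
Population variance = 9412.1519 / 158 = 59.5706
Standard deviation = √59.5706 = 7.7182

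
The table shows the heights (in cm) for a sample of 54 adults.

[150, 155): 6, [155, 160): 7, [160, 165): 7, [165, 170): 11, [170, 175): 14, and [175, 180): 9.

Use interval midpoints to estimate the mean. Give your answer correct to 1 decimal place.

166.9

Midpoints: 152.5, 157.5, 162.5, 167.5, 172.5, 177.5
Σfm = 6×152.5 + 7×157.5 + 7×162.5 + 11×167.5 + 14×172.5 + 9×177.5 = 9010
n = Σf = 54
Mean = 9010 / 54 = 166.8519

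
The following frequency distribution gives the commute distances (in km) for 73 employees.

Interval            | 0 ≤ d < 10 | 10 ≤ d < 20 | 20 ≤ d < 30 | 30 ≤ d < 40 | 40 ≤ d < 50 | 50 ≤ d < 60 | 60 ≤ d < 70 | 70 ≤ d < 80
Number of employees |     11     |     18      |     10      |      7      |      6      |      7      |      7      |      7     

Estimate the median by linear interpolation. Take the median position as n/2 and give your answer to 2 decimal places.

27.50

Cumulative frequencies: 11, 29, 39, 46, 52, 59, 66, 73
n = 73; position = n/2 = 36.5.
This falls in the class 20 ≤ d < 30: L = 20, F = 29, f = 10, h = 10.
Median ≈ 20 + ((36.5 − 29) / 10) × 10 = 27.5000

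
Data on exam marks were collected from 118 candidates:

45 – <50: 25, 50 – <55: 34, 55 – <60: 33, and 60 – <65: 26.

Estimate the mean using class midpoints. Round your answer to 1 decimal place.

55.0

Midpoints: 47.5, 52.5, 57.5, 62.5
Σfm = 25×47.5 + 34×52.5 + 33×57.5 + 26×62.5 = 6495
n = Σf = 118
Mean = 6495 / 118 = 55.0424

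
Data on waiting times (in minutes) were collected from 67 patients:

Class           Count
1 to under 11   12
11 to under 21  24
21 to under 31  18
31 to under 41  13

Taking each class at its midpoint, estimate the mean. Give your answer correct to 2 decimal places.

Midpoints: 6, 16, 26, 36
Σfm = 12×6 + 24×16 + 18×26 + 13×36 = 1392
n = Σf = 67
Mean = 1392 / 67 = 20.7761

20.78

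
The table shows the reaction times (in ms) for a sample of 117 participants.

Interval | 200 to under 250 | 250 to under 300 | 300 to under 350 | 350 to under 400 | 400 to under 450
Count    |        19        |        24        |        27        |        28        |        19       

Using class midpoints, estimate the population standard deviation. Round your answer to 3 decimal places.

66.000

Midpoints: 225, 275, 325, 375, 425
n = 117, Σfm = 38225, mean = 326.7094
Σfm² = 12998125
Σf(m − x̄)² = Σfm² − (Σfm)²/n = 12998125 − 38225²/117 = 509658.1197
Population variance = 509658.1197 / 117 = 4356.0523
Standard deviation = √4356.0523 = 66.0004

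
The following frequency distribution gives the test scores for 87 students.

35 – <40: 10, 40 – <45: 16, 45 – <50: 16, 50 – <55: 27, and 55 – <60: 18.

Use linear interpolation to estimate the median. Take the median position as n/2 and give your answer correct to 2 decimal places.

50.28

Cumulative frequencies: 10, 26, 42, 69, 87
n = 87; position = n/2 = 43.5.
This falls in the class 50 – <55: L = 50, F = 42, f = 27, h = 5.
Median ≈ 50 + ((43.5 − 42) / 27) × 5 = 50.2778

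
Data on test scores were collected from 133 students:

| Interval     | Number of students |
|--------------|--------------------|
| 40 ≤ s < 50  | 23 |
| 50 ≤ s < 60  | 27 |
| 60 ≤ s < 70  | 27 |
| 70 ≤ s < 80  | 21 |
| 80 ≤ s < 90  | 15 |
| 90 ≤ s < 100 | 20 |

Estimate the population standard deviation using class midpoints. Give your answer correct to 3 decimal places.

16.660

Midpoints: 45, 55, 65, 75, 85, 95
n = 133, Σfm = 9025, mean = 67.8571
Σfm² = 649325
Σf(m − x̄)² = Σfm² − (Σfm)²/n = 649325 − 9025²/133 = 36914.2857
Population variance = 36914.2857 / 133 = 277.5510
Standard deviation = √277.5510 = 16.6599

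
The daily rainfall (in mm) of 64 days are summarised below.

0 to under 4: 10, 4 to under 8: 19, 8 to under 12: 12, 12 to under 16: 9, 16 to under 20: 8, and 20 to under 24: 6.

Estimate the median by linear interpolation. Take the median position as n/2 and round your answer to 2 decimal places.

Cumulative frequencies: 10, 29, 41, 50, 58, 64
n = 64; position = n/2 = 32.
This falls in the class 8 to under 12: L = 8, F = 29, f = 12, h = 4.
Median ≈ 8 + ((32 − 29) / 12) × 4 = 9.0000

9.00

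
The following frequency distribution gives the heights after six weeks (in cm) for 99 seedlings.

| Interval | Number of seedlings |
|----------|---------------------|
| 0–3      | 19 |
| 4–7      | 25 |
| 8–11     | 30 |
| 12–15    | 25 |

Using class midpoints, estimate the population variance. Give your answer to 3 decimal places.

Midpoints: 1.5, 5.5, 9.5, 13.5
n = 99, Σfm = 788.5, mean = 7.9646
Σfm² = 8062.75
Σf(m − x̄)² = Σfm² − (Σfm)²/n = 8062.75 − 788.5²/99 = 1782.6263
Population variance = 1782.6263 / 99 = 18.0063

18.006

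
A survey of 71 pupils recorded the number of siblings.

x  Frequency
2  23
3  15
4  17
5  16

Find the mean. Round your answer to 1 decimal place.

Values: 2, 3, 4, 5
Σfx = 23×2 + 15×3 + 17×4 + 16×5 = 239
n = Σf = 71
Mean = 239 / 71 = 3.3662

3.4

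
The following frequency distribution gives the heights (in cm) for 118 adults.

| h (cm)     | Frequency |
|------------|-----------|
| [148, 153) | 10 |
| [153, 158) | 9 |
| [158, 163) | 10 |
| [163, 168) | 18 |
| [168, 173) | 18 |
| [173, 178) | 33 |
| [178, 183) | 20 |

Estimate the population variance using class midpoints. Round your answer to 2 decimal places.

85.45

Midpoints: 150.5, 155.5, 160.5, 165.5, 170.5, 175.5, 180.5
n = 118, Σfm = 19959, mean = 169.1441
Σfm² = 3386029.5
Σf(m − x̄)² = Σfm² − (Σfm)²/n = 3386029.5 − 19959²/118 = 10083.0508
Population variance = 10083.0508 / 118 = 85.4496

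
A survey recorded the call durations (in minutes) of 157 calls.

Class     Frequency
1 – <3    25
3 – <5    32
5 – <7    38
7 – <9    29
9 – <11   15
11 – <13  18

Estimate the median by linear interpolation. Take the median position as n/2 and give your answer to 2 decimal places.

Cumulative frequencies: 25, 57, 95, 124, 139, 157
n = 157; position = n/2 = 78.5.
This falls in the class 5 – <7: L = 5, F = 57, f = 38, h = 2.
Median ≈ 5 + ((78.5 − 57) / 38) × 2 = 6.1316

6.13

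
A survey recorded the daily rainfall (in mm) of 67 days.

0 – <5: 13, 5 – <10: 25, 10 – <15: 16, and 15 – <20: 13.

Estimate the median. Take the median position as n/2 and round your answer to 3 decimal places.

9.100

Cumulative frequencies: 13, 38, 54, 67
n = 67; position = n/2 = 33.5.
This falls in the class 5 – <10: L = 5, F = 13, f = 25, h = 5.
Median ≈ 5 + ((33.5 − 13) / 25) × 5 = 9.1000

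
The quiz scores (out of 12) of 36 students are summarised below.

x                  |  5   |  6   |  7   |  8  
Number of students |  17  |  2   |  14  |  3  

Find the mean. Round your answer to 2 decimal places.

Values: 5, 6, 7, 8
Σfx = 17×5 + 2×6 + 14×7 + 3×8 = 219
n = Σf = 36
Mean = 219 / 36 = 6.0833

6.08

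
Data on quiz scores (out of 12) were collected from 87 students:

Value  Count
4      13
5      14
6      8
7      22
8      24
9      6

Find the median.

7

Cumulative frequencies: 13, 27, 35, 57, 81, 87
n = 87, so the median is the value in position (n+1)/2 = 44.
Position 44 falls at value 7.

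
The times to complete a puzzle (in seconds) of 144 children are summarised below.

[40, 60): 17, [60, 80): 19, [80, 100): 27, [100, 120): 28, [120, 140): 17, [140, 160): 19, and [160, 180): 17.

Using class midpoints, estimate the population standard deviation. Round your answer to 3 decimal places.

Midpoints: 50, 70, 90, 110, 130, 150, 170
n = 144, Σfm = 15640, mean = 108.6111
Σfm² = 1899200
Σf(m − x̄)² = Σfm² − (Σfm)²/n = 1899200 − 15640²/144 = 200522.2222
Population variance = 200522.2222 / 144 = 1392.5154
Standard deviation = √1392.5154 = 37.3164

37.316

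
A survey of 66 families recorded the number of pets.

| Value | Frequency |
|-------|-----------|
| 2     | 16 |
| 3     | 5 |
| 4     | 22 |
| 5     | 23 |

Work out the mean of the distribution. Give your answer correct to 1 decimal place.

3.8

Values: 2, 3, 4, 5
Σfx = 16×2 + 5×3 + 22×4 + 23×5 = 250
n = Σf = 66
Mean = 250 / 66 = 3.7879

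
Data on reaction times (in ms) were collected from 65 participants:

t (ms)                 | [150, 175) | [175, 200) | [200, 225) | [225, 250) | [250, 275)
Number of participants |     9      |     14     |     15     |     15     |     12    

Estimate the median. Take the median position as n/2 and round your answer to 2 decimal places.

215.83

Cumulative frequencies: 9, 23, 38, 53, 65
n = 65; position = n/2 = 32.5.
This falls in the class [200, 225): L = 200, F = 23, f = 15, h = 25.
Median ≈ 200 + ((32.5 − 23) / 15) × 25 = 215.8333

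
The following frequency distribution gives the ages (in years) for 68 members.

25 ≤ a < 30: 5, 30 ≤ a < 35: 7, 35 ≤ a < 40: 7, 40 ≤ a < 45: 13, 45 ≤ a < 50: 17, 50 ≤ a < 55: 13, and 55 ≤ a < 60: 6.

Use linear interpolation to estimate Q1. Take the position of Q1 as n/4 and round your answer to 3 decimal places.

38.571

Cumulative frequencies: 5, 12, 19, 32, 49, 62, 68
n = 68; position = n/4 = 17.
This falls in the class 35 ≤ a < 40: L = 35, F = 12, f = 7, h = 5.
Lower quartile ≈ 35 + ((17 − 12) / 7) × 5 = 38.5714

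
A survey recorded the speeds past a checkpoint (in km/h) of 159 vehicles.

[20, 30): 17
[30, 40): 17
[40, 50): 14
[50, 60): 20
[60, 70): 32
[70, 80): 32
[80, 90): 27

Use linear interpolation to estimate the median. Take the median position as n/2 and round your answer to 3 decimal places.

Cumulative frequencies: 17, 34, 48, 68, 100, 132, 159
n = 159; position = n/2 = 79.5.
This falls in the class [60, 70): L = 60, F = 68, f = 32, h = 10.
Median ≈ 60 + ((79.5 − 68) / 32) × 10 = 63.5938

63.594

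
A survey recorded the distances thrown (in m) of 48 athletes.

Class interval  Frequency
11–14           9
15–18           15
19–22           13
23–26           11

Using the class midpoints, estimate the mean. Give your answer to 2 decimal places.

18.67

Midpoints: 12.5, 16.5, 20.5, 24.5
Σfm = 9×12.5 + 15×16.5 + 13×20.5 + 11×24.5 = 896
n = Σf = 48
Mean = 896 / 48 = 18.6667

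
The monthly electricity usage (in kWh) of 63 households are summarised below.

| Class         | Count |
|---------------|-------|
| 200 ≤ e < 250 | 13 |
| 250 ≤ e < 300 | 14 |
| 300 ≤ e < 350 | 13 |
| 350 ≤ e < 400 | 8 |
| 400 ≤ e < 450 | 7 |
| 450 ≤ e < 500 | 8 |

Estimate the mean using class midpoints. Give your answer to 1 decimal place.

329.8

Midpoints: 225, 275, 325, 375, 425, 475
Σfm = 13×225 + 14×275 + 13×325 + 8×375 + 7×425 + 8×475 = 20775
n = Σf = 63
Mean = 20775 / 63 = 329.7619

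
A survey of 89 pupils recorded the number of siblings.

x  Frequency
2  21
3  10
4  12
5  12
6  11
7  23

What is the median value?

5

Cumulative frequencies: 21, 31, 43, 55, 66, 89
n = 89, so the median is the value in position (n+1)/2 = 45.
Position 45 falls at value 5.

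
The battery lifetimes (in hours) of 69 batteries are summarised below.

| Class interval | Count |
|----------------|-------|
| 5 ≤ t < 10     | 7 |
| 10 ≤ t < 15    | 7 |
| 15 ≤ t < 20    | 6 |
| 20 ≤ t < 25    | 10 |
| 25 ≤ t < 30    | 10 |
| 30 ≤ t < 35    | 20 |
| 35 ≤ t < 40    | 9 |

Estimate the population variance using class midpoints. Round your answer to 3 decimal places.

Midpoints: 7.5, 12.5, 17.5, 22.5, 27.5, 32.5, 37.5
n = 69, Σfm = 1732.5, mean = 25.1087
Σfm² = 49731.25
Σf(m − x̄)² = Σfm² − (Σfm)²/n = 49731.25 − 1732.5²/69 = 6230.4348
Population variance = 6230.4348 / 69 = 90.2962

90.296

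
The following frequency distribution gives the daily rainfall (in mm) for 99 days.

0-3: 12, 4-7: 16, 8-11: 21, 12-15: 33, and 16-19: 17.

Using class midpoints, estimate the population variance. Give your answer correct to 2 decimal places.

Midpoints: 1.5, 5.5, 9.5, 13.5, 17.5
n = 99, Σfm = 1048.5, mean = 10.5909
Σfm² = 13626.75
Σf(m − x̄)² = Σfm² − (Σfm)²/n = 13626.75 − 1048.5²/99 = 2522.1818
Population variance = 2522.1818 / 99 = 25.4766

25.48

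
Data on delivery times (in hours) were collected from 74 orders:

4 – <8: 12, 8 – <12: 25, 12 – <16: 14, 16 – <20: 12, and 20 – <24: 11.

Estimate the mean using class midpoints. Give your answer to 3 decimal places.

Midpoints: 6, 10, 14, 18, 22
Σfm = 12×6 + 25×10 + 14×14 + 12×18 + 11×22 = 976
n = Σf = 74
Mean = 976 / 74 = 13.1892

13.189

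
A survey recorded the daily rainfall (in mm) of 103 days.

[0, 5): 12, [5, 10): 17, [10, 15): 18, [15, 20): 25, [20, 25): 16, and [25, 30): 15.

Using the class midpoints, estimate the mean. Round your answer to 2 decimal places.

Midpoints: 2.5, 7.5, 12.5, 17.5, 22.5, 27.5
Σfm = 12×2.5 + 17×7.5 + 18×12.5 + 25×17.5 + 16×22.5 + 15×27.5 = 1592.5
n = Σf = 103
Mean = 1592.5 / 103 = 15.4612

15.46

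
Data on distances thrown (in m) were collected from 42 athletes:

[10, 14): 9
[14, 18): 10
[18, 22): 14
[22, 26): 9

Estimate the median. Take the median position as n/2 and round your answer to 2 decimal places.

Cumulative frequencies: 9, 19, 33, 42
n = 42; position = n/2 = 21.
This falls in the class [18, 22): L = 18, F = 19, f = 14, h = 4.
Median ≈ 18 + ((21 − 19) / 14) × 4 = 18.5714

18.57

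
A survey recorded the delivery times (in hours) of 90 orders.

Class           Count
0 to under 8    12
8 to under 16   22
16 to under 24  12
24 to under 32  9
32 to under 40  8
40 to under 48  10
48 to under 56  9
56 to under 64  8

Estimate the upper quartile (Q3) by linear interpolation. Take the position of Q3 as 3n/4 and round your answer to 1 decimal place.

Cumulative frequencies: 12, 34, 46, 55, 63, 73, 82, 90
n = 90; position = 3n/4 = 67.5.
This falls in the class 40 to under 48: L = 40, F = 63, f = 10, h = 8.
Upper quartile ≈ 40 + ((67.5 − 63) / 10) × 8 = 43.6000

43.6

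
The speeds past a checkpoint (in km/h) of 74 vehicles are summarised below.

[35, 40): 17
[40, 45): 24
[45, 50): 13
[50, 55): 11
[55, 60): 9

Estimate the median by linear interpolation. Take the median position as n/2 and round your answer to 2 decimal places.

Cumulative frequencies: 17, 41, 54, 65, 74
n = 74; position = n/2 = 37.
This falls in the class [40, 45): L = 40, F = 17, f = 24, h = 5.
Median ≈ 40 + ((37 − 17) / 24) × 5 = 44.1667

44.17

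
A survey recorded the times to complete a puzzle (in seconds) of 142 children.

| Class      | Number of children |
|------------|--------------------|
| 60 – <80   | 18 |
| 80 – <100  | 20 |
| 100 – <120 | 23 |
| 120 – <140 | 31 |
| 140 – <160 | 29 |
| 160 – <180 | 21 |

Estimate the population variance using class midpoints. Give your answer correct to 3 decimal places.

1022.813

Midpoints: 70, 90, 110, 130, 150, 170
n = 142, Σfm = 17540, mean = 123.5211
Σfm² = 2311800
Σf(m − x̄)² = Σfm² − (Σfm)²/n = 2311800 − 17540²/142 = 145239.4366
Population variance = 145239.4366 / 142 = 1022.8129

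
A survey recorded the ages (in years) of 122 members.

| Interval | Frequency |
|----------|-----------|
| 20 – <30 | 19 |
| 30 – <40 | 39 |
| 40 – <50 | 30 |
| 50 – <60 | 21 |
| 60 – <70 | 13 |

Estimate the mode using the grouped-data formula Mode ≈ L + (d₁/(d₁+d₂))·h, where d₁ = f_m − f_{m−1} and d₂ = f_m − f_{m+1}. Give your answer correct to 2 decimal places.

Modal class: 30 – <40 (highest frequency 39).
d₁ = 39 − 19 = 20, d₂ = 39 − 30 = 9
Mode ≈ 30 + (20/(20+9)) × 10 = 30 + 6.8966 = 36.8966

36.90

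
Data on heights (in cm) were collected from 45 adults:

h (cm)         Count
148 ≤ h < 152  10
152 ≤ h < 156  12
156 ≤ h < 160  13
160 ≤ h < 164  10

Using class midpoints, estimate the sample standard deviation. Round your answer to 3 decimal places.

4.317

Midpoints: 150, 154, 158, 162
n = 45, Σfm = 7022, mean = 156.0444
Σfm² = 1096564
Σf(m − x̄)² = Σfm² − (Σfm)²/n = 1096564 − 7022²/45 = 819.9111
Sample variance = 819.9111 / 44 = 18.6343
Standard deviation = √18.6343 = 4.3168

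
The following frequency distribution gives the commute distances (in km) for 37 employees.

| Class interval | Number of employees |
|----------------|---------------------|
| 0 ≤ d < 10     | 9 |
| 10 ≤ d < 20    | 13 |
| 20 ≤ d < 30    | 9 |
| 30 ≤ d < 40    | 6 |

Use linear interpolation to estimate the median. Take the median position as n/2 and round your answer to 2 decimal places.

Cumulative frequencies: 9, 22, 31, 37
n = 37; position = n/2 = 18.5.
This falls in the class 10 ≤ d < 20: L = 10, F = 9, f = 13, h = 10.
Median ≈ 10 + ((18.5 − 9) / 13) × 10 = 17.3077

17.31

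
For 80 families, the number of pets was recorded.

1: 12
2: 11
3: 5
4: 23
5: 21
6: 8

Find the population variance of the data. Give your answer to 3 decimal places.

Values: 1, 2, 3, 4, 5, 6
n = 80, Σfx = 294, mean = 3.6750
Σfx² = 1282
Σf(x − x̄)² = Σfx² − (Σfx)²/n = 1282 − 294²/80 = 201.5500
Population variance = 201.5500 / 80 = 2.5194

2.519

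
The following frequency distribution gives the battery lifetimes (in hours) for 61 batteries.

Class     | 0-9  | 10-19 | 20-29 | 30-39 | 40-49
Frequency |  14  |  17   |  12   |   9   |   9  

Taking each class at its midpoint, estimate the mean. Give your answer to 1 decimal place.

21.5

Midpoints: 4.5, 14.5, 24.5, 34.5, 44.5
Σfm = 14×4.5 + 17×14.5 + 12×24.5 + 9×34.5 + 9×44.5 = 1314.5
n = Σf = 61
Mean = 1314.5 / 61 = 21.5492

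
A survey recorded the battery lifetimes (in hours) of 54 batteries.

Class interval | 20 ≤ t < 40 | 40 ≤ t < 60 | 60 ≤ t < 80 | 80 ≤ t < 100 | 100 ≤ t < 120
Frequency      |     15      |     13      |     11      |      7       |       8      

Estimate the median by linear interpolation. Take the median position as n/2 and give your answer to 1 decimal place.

Cumulative frequencies: 15, 28, 39, 46, 54
n = 54; position = n/2 = 27.
This falls in the class 40 ≤ t < 60: L = 40, F = 15, f = 13, h = 20.
Median ≈ 40 + ((27 − 15) / 13) × 20 = 58.4615

58.5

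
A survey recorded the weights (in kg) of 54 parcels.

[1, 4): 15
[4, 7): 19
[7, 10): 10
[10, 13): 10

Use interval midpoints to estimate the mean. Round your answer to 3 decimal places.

Midpoints: 2.5, 5.5, 8.5, 11.5
Σfm = 15×2.5 + 19×5.5 + 10×8.5 + 10×11.5 = 342
n = Σf = 54
Mean = 342 / 54 = 6.3333

6.333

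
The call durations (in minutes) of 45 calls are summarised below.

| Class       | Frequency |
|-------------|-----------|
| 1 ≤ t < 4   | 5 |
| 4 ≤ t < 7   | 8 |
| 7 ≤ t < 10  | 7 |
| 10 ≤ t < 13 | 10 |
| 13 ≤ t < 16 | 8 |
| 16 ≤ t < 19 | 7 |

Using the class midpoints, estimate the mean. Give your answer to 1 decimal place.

Midpoints: 2.5, 5.5, 8.5, 11.5, 14.5, 17.5
Σfm = 5×2.5 + 8×5.5 + 7×8.5 + 10×11.5 + 8×14.5 + 7×17.5 = 469.5
n = Σf = 45
Mean = 469.5 / 45 = 10.4333

10.4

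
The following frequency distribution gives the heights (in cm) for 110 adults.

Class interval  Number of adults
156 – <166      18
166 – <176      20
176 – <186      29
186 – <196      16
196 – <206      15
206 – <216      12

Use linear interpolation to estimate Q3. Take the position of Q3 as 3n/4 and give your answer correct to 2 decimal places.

195.69

Cumulative frequencies: 18, 38, 67, 83, 98, 110
n = 110; position = 3n/4 = 82.5.
This falls in the class 186 – <196: L = 186, F = 67, f = 16, h = 10.
Upper quartile ≈ 186 + ((82.5 − 67) / 16) × 10 = 195.6875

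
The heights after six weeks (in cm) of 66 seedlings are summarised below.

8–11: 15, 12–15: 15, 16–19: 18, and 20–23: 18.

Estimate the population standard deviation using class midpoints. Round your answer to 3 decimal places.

4.457

Midpoints: 9.5, 13.5, 17.5, 21.5
n = 66, Σfm = 1047, mean = 15.8636
Σfm² = 17920.5
Σf(m − x̄)² = Σfm² − (Σfm)²/n = 17920.5 − 1047²/66 = 1311.2727
Population variance = 1311.2727 / 66 = 19.8678
Standard deviation = √19.8678 = 4.4573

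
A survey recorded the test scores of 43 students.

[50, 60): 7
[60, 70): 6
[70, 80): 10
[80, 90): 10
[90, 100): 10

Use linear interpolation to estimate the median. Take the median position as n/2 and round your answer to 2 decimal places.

78.50

Cumulative frequencies: 7, 13, 23, 33, 43
n = 43; position = n/2 = 21.5.
This falls in the class [70, 80): L = 70, F = 13, f = 10, h = 10.
Median ≈ 70 + ((21.5 − 13) / 10) × 10 = 78.5000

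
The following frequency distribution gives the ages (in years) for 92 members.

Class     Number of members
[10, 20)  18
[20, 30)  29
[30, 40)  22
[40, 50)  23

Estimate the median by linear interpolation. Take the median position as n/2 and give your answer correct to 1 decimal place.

Cumulative frequencies: 18, 47, 69, 92
n = 92; position = n/2 = 46.
This falls in the class [20, 30): L = 20, F = 18, f = 29, h = 10.
Median ≈ 20 + ((46 − 18) / 29) × 10 = 29.6552

29.7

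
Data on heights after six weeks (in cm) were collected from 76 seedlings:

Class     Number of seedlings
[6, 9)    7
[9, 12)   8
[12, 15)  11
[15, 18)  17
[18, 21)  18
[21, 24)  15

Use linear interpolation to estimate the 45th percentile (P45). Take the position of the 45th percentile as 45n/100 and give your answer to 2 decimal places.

16.45

Cumulative frequencies: 7, 15, 26, 43, 61, 76
n = 76; position = 45n/100 = 34.2.
This falls in the class [15, 18): L = 15, F = 26, f = 17, h = 3.
45th percentile ≈ 15 + ((34.2 − 26) / 17) × 3 = 16.4471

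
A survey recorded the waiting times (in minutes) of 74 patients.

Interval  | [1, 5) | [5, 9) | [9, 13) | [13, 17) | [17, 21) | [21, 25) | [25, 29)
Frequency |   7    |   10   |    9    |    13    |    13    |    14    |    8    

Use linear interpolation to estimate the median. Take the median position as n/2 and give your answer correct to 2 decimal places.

Cumulative frequencies: 7, 17, 26, 39, 52, 66, 74
n = 74; position = n/2 = 37.
This falls in the class [13, 17): L = 13, F = 26, f = 13, h = 4.
Median ≈ 13 + ((37 − 26) / 13) × 4 = 16.3846

16.38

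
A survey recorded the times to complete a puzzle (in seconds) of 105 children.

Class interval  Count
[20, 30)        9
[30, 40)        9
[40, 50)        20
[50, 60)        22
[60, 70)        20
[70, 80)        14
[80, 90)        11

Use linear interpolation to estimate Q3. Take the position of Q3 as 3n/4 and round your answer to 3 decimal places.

Cumulative frequencies: 9, 18, 38, 60, 80, 94, 105
n = 105; position = 3n/4 = 78.75.
This falls in the class [60, 70): L = 60, F = 60, f = 20, h = 10.
Upper quartile ≈ 60 + ((78.75 − 60) / 20) × 10 = 69.3750

69.375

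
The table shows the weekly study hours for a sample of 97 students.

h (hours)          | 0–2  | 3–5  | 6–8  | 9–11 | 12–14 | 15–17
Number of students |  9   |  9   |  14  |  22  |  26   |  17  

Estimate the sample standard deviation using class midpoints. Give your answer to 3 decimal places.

Midpoints: 1, 4, 7, 10, 13, 16
n = 97, Σfm = 973, mean = 10.0309
Σfm² = 11785
Σf(m − x̄)² = Σfm² − (Σfm)²/n = 11785 − 973²/97 = 2024.9072
Sample variance = 2024.9072 / 96 = 21.0928
Standard deviation = √21.0928 = 4.5927

4.593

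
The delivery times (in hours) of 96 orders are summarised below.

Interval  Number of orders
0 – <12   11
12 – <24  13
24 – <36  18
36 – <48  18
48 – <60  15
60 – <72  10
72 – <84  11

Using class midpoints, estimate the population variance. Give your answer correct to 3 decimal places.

Midpoints: 6, 18, 30, 42, 54, 66, 78
n = 96, Σfm = 3924, mean = 40.8750
Σfm² = 206784
Σf(m − x̄)² = Σfm² − (Σfm)²/n = 206784 − 3924²/96 = 46390.5000
Population variance = 46390.5000 / 96 = 483.2344

483.234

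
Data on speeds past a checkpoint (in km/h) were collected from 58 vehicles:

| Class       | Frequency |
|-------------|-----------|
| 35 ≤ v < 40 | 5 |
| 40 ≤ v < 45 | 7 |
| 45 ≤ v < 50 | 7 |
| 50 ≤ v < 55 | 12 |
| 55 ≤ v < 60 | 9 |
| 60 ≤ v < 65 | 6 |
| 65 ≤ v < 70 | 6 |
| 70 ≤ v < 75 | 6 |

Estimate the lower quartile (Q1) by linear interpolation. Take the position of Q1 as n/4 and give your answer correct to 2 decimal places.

46.79

Cumulative frequencies: 5, 12, 19, 31, 40, 46, 52, 58
n = 58; position = n/4 = 14.5.
This falls in the class 45 ≤ v < 50: L = 45, F = 12, f = 7, h = 5.
Lower quartile ≈ 45 + ((14.5 − 12) / 7) × 5 = 46.7857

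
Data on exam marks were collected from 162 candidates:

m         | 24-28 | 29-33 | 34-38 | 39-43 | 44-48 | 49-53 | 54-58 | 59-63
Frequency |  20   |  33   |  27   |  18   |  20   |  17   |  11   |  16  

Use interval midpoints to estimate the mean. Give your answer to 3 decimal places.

Midpoints: 26, 31, 36, 41, 46, 51, 56, 61
Σfm = 20×26 + 33×31 + 27×36 + 18×41 + 20×46 + 17×51 + 11×56 + 16×61 = 6632
n = Σf = 162
Mean = 6632 / 162 = 40.9383

40.938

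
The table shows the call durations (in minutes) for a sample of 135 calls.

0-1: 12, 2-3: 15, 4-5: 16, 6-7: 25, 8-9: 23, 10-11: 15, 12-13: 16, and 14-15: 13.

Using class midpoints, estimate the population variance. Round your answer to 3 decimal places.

17.234

Midpoints: 0.5, 2.5, 4.5, 6.5, 8.5, 10.5, 12.5, 14.5
n = 135, Σfm = 1019.5, mean = 7.5519
Σfm² = 10025.75
Σf(m − x̄)² = Σfm² − (Σfm)²/n = 10025.75 − 1019.5²/135 = 2326.6370
Population variance = 2326.6370 / 135 = 17.2343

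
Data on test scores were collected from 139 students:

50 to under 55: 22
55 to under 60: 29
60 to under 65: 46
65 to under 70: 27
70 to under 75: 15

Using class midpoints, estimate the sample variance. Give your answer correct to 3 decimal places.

36.623

Midpoints: 52.5, 57.5, 62.5, 67.5, 72.5
n = 139, Σfm = 8607.5, mean = 61.9245
Σfm² = 538068.75
Σf(m − x̄)² = Σfm² − (Σfm)²/n = 538068.75 − 8607.5²/139 = 5053.9568
Sample variance = 5053.9568 / 138 = 36.6229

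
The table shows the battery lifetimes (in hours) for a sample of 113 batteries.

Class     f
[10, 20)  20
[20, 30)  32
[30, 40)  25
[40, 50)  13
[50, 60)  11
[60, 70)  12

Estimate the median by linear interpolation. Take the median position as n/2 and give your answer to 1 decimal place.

Cumulative frequencies: 20, 52, 77, 90, 101, 113
n = 113; position = n/2 = 56.5.
This falls in the class [30, 40): L = 30, F = 52, f = 25, h = 10.
Median ≈ 30 + ((56.5 − 52) / 25) × 10 = 31.8000

31.8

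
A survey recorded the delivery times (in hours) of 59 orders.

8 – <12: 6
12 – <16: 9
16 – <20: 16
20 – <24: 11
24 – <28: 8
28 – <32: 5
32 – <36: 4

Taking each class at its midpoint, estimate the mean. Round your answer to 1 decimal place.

Midpoints: 10, 14, 18, 22, 26, 30, 34
Σfm = 6×10 + 9×14 + 16×18 + 11×22 + 8×26 + 5×30 + 4×34 = 1210
n = Σf = 59
Mean = 1210 / 59 = 20.5085

20.5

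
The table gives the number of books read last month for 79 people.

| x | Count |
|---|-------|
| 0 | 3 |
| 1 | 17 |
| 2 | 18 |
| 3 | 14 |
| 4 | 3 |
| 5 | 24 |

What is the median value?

Cumulative frequencies: 3, 20, 38, 52, 55, 79
n = 79, so the median is the value in position (n+1)/2 = 40.
Position 40 falls at value 3.

3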